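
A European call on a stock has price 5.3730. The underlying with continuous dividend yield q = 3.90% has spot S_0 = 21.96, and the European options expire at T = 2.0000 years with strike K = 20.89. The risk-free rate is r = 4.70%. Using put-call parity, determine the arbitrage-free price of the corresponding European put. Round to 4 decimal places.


Answer: Put price = 4.0766

Derivation:
Put-call parity: C - P = S_0 * exp(-qT) - K * exp(-rT).
S_0 * exp(-qT) = 21.9600 * 0.92496443 = 20.31221881
K * exp(-rT) = 20.8900 * 0.91028276 = 19.01580690
P = C - S*exp(-qT) + K*exp(-rT)
P = 5.3730 - 20.31221881 + 19.01580690 = 4.0766


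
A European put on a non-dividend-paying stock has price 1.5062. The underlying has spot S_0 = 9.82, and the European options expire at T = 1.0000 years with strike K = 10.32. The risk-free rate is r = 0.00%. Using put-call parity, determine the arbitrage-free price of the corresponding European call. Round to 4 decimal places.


Put-call parity: C - P = S_0 * exp(-qT) - K * exp(-rT).
S_0 * exp(-qT) = 9.8200 * 1.00000000 = 9.82000000
K * exp(-rT) = 10.3200 * 1.00000000 = 10.32000000
C = P + S*exp(-qT) - K*exp(-rT)
C = 1.5062 + 9.82000000 - 10.32000000 = 1.0062

Answer: Call price = 1.0062


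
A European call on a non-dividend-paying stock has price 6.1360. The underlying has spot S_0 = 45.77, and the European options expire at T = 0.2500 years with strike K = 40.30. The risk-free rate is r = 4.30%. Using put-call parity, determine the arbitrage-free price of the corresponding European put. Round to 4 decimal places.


Put-call parity: C - P = S_0 * exp(-qT) - K * exp(-rT).
S_0 * exp(-qT) = 45.7700 * 1.00000000 = 45.77000000
K * exp(-rT) = 40.3000 * 0.98930757 = 39.86909526
P = C - S*exp(-qT) + K*exp(-rT)
P = 6.1360 - 45.77000000 + 39.86909526 = 0.2351

Answer: Put price = 0.2351


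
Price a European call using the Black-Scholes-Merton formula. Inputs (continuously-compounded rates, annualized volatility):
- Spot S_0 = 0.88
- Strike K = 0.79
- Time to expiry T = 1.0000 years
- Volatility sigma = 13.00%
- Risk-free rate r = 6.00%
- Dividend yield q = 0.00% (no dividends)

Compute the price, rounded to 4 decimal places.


Answer: Price = 0.1409

Derivation:
d1 = (ln(S/K) + (r - q + 0.5*sigma^2) * T) / (sigma * sqrt(T)) = 1.35645355
d2 = d1 - sigma * sqrt(T) = 1.22645355
exp(-rT) = 0.94176453; exp(-qT) = 1.00000000
C = S_0 * exp(-qT) * N(d1) - K * exp(-rT) * N(d2)
N(d1) = 0.91252255; N(d2) = 0.88998598
C = 0.8800 * 1.00000000 * 0.91252255 - 0.7900 * 0.94176453 * 0.88998598 = 0.1409


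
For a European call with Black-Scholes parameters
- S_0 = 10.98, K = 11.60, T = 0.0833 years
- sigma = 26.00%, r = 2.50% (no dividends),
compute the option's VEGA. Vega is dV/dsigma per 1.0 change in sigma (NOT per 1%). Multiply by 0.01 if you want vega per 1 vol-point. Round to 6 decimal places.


Answer: Vega = 1.012295

Derivation:
d1 = -0.6667280616; d2 = -0.7417685840
phi(d1) = 0.3194349302; exp(-qT) = 1.0000000000; exp(-rT) = 0.9979196669
Vega = S * exp(-qT) * phi(d1) * sqrt(T) = 10.9800 * 1.0000000000 * 0.3194349302 * 0.2886173938 = 1.012295


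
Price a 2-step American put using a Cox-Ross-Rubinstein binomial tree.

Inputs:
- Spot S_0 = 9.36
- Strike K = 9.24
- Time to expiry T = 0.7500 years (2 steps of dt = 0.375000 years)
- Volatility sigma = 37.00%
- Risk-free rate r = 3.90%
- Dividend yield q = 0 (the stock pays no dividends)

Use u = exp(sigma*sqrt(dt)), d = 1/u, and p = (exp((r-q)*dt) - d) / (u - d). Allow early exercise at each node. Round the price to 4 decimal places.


Answer: Price = V(0,0) = 0.9183

Derivation:
dt = T/N = 0.375000
u = exp(sigma*sqrt(dt)) = 1.254300; d = 1/u = 0.797257
p = (exp((r-q)*dt) - d) / (u - d) = 0.475831
Discount per step: exp(-r*dt) = 0.985481
Stock lattice S(k, i) with i counting down-moves:
  k=0: S(0,0) = 9.3600
  k=1: S(1,0) = 11.7402; S(1,1) = 7.4623
  k=2: S(2,0) = 14.7258; S(2,1) = 9.3600; S(2,2) = 5.9494
Terminal payoffs V(N, i) = max(K - S_T, 0):
  V(2,0) = 0.000000; V(2,1) = 0.000000; V(2,2) = 3.290604
Backward induction: V(k, i) = exp(-r*dt) * [p * V(k+1, i) + (1-p) * V(k+1, i+1)]; then take max(V_cont, immediate exercise) for American.
  V(1,0) = exp(-r*dt) * [p*0.000000 + (1-p)*0.000000] = 0.000000; exercise = 0.000000; V(1,0) = max -> 0.000000
  V(1,1) = exp(-r*dt) * [p*0.000000 + (1-p)*3.290604] = 1.699791; exercise = 1.777672; V(1,1) = max -> 1.777672
  V(0,0) = exp(-r*dt) * [p*0.000000 + (1-p)*1.777672] = 0.918272; exercise = 0.000000; V(0,0) = max -> 0.918272


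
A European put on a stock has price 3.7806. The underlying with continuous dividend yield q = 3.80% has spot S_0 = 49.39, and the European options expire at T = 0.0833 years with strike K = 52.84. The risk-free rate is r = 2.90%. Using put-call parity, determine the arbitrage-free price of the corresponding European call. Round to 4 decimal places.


Answer: Call price = 0.3020

Derivation:
Put-call parity: C - P = S_0 * exp(-qT) - K * exp(-rT).
S_0 * exp(-qT) = 49.3900 * 0.99683960 = 49.23390807
K * exp(-rT) = 52.8400 * 0.99758722 = 52.71250846
C = P + S*exp(-qT) - K*exp(-rT)
C = 3.7806 + 49.23390807 - 52.71250846 = 0.3020


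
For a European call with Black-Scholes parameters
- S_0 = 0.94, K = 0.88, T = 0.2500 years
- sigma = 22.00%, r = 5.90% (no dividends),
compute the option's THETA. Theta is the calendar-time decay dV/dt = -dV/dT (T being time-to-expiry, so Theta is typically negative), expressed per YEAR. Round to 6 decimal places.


Answer: Theta = -0.098886

Derivation:
d1 = 0.7887087981; d2 = 0.6787087981
phi(d1) = 0.2923015461; exp(-qT) = 1.0000000000; exp(-rT) = 0.9853582484
Theta = -S*exp(-qT)*phi(d1)*sigma/(2*sqrt(T)) - r*K*exp(-rT)*N(d2) + q*S*exp(-qT)*N(d1)
N(d1) = 0.7848588877; N(d2) = 0.7513388048; sqrt(T) = 0.5000000000
Term 1 = -0.9400 * 1.0000000000 * 0.2923015461 * 0.2200 / (2 * 0.5000000000) = -0.0604479597
Term 2 = -0.0590 * 0.8800 * 0.9853582484 * 0.7513388048 = -0.0384383432
Term 3 = 0 (no dividend yield, q = 0)
Theta = -0.0604479597 + (-0.0384383432) + (0.0000000000) = -0.098886


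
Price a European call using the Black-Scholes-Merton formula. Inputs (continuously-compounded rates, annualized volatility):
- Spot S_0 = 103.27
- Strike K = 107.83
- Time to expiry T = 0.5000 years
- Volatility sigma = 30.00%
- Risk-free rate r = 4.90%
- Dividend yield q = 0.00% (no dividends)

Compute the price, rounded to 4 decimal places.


d1 = (ln(S/K) + (r - q + 0.5*sigma^2) * T) / (sigma * sqrt(T)) = 0.01787097
d2 = d1 - sigma * sqrt(T) = -0.19426107
exp(-rT) = 0.97579769; exp(-qT) = 1.00000000
C = S_0 * exp(-qT) * N(d1) - K * exp(-rT) * N(d2)
N(d1) = 0.50712911; N(d2) = 0.42298573
C = 103.2700 * 1.00000000 * 0.50712911 - 107.8300 * 0.97579769 * 0.42298573 = 7.8646

Answer: Price = 7.8646


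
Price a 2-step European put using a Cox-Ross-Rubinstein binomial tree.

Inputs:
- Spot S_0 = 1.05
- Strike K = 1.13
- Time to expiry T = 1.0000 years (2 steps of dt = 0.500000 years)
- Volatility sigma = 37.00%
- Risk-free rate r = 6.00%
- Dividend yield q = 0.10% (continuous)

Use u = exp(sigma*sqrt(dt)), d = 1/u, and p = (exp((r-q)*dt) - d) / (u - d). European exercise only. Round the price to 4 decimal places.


dt = T/N = 0.500000
u = exp(sigma*sqrt(dt)) = 1.299045; d = 1/u = 0.769796
p = (exp((r-q)*dt) - d) / (u - d) = 0.491533
Discount per step: exp(-r*dt) = 0.970446
Stock lattice S(k, i) with i counting down-moves:
  k=0: S(0,0) = 1.0500
  k=1: S(1,0) = 1.3640; S(1,1) = 0.8083
  k=2: S(2,0) = 1.7719; S(2,1) = 1.0500; S(2,2) = 0.6222
Terminal payoffs V(N, i) = max(K - S_T, 0):
  V(2,0) = 0.000000; V(2,1) = 0.080000; V(2,2) = 0.507785
Backward induction: V(k, i) = exp(-r*dt) * [p * V(k+1, i) + (1-p) * V(k+1, i+1)].
  V(1,0) = exp(-r*dt) * [p*0.000000 + (1-p)*0.080000] = 0.039475
  V(1,1) = exp(-r*dt) * [p*0.080000 + (1-p)*0.507785] = 0.288722
  V(0,0) = exp(-r*dt) * [p*0.039475 + (1-p)*0.288722] = 0.161297

Answer: Price = V(0,0) = 0.1613


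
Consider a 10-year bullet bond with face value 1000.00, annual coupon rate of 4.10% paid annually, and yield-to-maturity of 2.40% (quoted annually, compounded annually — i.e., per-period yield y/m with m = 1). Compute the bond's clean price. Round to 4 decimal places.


Coupon per period c = face * coupon_rate / m = 41.000000
Periods per year m = 1; per-period yield y/m = 0.024000
Number of cashflows N = 10
Cashflows (t years, CF_t, discount factor 1/(1+y/m)^(m*t), PV):
  t = 1.0000: CF_t = 41.000000, DF = 0.976562, PV = 40.039062
  t = 2.0000: CF_t = 41.000000, DF = 0.953674, PV = 39.100647
  t = 3.0000: CF_t = 41.000000, DF = 0.931323, PV = 38.184226
  t = 4.0000: CF_t = 41.000000, DF = 0.909495, PV = 37.289283
  t = 5.0000: CF_t = 41.000000, DF = 0.888178, PV = 36.415315
  t = 6.0000: CF_t = 41.000000, DF = 0.867362, PV = 35.561831
  t = 7.0000: CF_t = 41.000000, DF = 0.847033, PV = 34.728351
  t = 8.0000: CF_t = 41.000000, DF = 0.827181, PV = 33.914405
  t = 9.0000: CF_t = 41.000000, DF = 0.807794, PV = 33.119536
  t = 10.0000: CF_t = 1041.000000, DF = 0.788861, PV = 821.204202
Price P = sum_t PV_t = 1149.556859

Answer: Price = 1149.5569


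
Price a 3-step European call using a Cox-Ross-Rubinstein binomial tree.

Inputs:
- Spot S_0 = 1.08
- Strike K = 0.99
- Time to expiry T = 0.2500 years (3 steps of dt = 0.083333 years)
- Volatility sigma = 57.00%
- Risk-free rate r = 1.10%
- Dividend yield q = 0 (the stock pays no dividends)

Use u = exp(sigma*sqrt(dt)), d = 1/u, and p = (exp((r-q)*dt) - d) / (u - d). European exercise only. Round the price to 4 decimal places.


Answer: Price = V(0,0) = 0.1737

Derivation:
dt = T/N = 0.083333
u = exp(sigma*sqrt(dt)) = 1.178856; d = 1/u = 0.848280
p = (exp((r-q)*dt) - d) / (u - d) = 0.461731
Discount per step: exp(-r*dt) = 0.999084
Stock lattice S(k, i) with i counting down-moves:
  k=0: S(0,0) = 1.0800
  k=1: S(1,0) = 1.2732; S(1,1) = 0.9161
  k=2: S(2,0) = 1.5009; S(2,1) = 1.0800; S(2,2) = 0.7771
  k=3: S(3,0) = 1.7693; S(3,1) = 1.2732; S(3,2) = 0.9161; S(3,3) = 0.6592
Terminal payoffs V(N, i) = max(S_T - K, 0):
  V(3,0) = 0.779320; V(3,1) = 0.283165; V(3,2) = 0.000000; V(3,3) = 0.000000
Backward induction: V(k, i) = exp(-r*dt) * [p * V(k+1, i) + (1-p) * V(k+1, i+1)].
  V(2,0) = exp(-r*dt) * [p*0.779320 + (1-p)*0.283165] = 0.511786
  V(2,1) = exp(-r*dt) * [p*0.283165 + (1-p)*0.000000] = 0.130626
  V(2,2) = exp(-r*dt) * [p*0.000000 + (1-p)*0.000000] = 0.000000
  V(1,0) = exp(-r*dt) * [p*0.511786 + (1-p)*0.130626] = 0.306338
  V(1,1) = exp(-r*dt) * [p*0.130626 + (1-p)*0.000000] = 0.060259
  V(0,0) = exp(-r*dt) * [p*0.306338 + (1-p)*0.060259] = 0.173722


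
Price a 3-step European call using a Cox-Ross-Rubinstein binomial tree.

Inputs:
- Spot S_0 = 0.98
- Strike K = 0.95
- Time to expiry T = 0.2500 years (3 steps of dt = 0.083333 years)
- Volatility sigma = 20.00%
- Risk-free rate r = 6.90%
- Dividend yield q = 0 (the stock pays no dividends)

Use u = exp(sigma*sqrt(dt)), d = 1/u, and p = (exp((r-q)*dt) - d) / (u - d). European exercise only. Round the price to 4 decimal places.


Answer: Price = V(0,0) = 0.0672

Derivation:
dt = T/N = 0.083333
u = exp(sigma*sqrt(dt)) = 1.059434; d = 1/u = 0.943900
p = (exp((r-q)*dt) - d) / (u - d) = 0.535482
Discount per step: exp(-r*dt) = 0.994266
Stock lattice S(k, i) with i counting down-moves:
  k=0: S(0,0) = 0.9800
  k=1: S(1,0) = 1.0382; S(1,1) = 0.9250
  k=2: S(2,0) = 1.1000; S(2,1) = 0.9800; S(2,2) = 0.8731
  k=3: S(3,0) = 1.1653; S(3,1) = 1.0382; S(3,2) = 0.9250; S(3,3) = 0.8241
Terminal payoffs V(N, i) = max(S_T - K, 0):
  V(3,0) = 0.215328; V(3,1) = 0.088246; V(3,2) = 0.000000; V(3,3) = 0.000000
Backward induction: V(k, i) = exp(-r*dt) * [p * V(k+1, i) + (1-p) * V(k+1, i+1)].
  V(2,0) = exp(-r*dt) * [p*0.215328 + (1-p)*0.088246] = 0.155400
  V(2,1) = exp(-r*dt) * [p*0.088246 + (1-p)*0.000000] = 0.046983
  V(2,2) = exp(-r*dt) * [p*0.000000 + (1-p)*0.000000] = 0.000000
  V(1,0) = exp(-r*dt) * [p*0.155400 + (1-p)*0.046983] = 0.104436
  V(1,1) = exp(-r*dt) * [p*0.046983 + (1-p)*0.000000] = 0.025014
  V(0,0) = exp(-r*dt) * [p*0.104436 + (1-p)*0.025014] = 0.067156


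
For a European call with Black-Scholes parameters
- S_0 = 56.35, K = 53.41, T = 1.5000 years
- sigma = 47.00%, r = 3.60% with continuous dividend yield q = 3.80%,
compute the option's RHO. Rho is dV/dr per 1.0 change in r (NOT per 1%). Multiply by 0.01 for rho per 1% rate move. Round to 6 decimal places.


d1 = 0.3756913512; d2 = -0.1999387384
phi(d1) = 0.3717586116; exp(-qT) = 0.9445940694; exp(-rT) = 0.9474321065
N(d2) = 0.4207642466
Rho = K*T*exp(-rT)*N(d2) = 53.4100 * 1.5000 * 0.9474321065 * 0.4207642466 = 31.937489

Answer: Rho = 31.937489


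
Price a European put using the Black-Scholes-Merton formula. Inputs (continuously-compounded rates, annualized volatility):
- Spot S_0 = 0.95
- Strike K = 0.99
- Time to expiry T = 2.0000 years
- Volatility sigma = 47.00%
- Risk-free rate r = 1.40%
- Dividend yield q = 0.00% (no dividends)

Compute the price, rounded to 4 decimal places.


d1 = (ln(S/K) + (r - q + 0.5*sigma^2) * T) / (sigma * sqrt(T)) = 0.31241639
d2 = d1 - sigma * sqrt(T) = -0.35226399
exp(-rT) = 0.97238837; exp(-qT) = 1.00000000
P = K * exp(-rT) * N(-d2) - S_0 * exp(-qT) * N(-d1)
N(-d1) = 0.37736205; N(-d2) = 0.63767985
P = 0.9900 * 0.97238837 * 0.63767985 - 0.9500 * 1.00000000 * 0.37736205 = 0.2554

Answer: Price = 0.2554


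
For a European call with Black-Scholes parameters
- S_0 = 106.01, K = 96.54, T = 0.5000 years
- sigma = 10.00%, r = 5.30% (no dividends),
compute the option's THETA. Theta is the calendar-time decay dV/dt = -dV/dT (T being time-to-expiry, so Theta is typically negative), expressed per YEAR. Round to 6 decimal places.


d1 = 1.7334864028; d2 = 1.6627757247
phi(d1) = 0.0887948978; exp(-qT) = 1.0000000000; exp(-rT) = 0.9738480438
Theta = -S*exp(-qT)*phi(d1)*sigma/(2*sqrt(T)) - r*K*exp(-rT)*N(d2) + q*S*exp(-qT)*N(d1)
N(d1) = 0.9584953739; N(d2) = 0.9518213312; sqrt(T) = 0.7071067812
Term 1 = -106.0100 * 1.0000000000 * 0.0887948978 * 0.1000 / (2 * 0.7071067812) = -0.6656100158
Term 2 = -0.0530 * 96.5400 * 0.9738480438 * 0.9518213312 = -4.7427452070
Term 3 = 0 (no dividend yield, q = 0)
Theta = -0.6656100158 + (-4.7427452070) + (0.0000000000) = -5.408355

Answer: Theta = -5.408355


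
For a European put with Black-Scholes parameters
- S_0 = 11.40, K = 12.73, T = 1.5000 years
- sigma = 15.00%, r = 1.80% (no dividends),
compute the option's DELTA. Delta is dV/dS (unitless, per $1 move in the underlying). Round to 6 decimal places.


Answer: Delta = -0.641262

Derivation:
d1 = -0.3618334927; d2 = -0.5455452234
phi(d1) = 0.3736632563; exp(-qT) = 1.0000000000; exp(-rT) = 0.9733612415
N(-d1) = 0.6412617690
Delta = -exp(-qT) * N(-d1) = -1.0000000000 * 0.6412617690 = -0.641262


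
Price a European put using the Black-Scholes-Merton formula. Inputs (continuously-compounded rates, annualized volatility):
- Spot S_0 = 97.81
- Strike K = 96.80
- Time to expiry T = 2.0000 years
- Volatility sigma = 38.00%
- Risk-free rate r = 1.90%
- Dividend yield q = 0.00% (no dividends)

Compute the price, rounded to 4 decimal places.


d1 = (ln(S/K) + (r - q + 0.5*sigma^2) * T) / (sigma * sqrt(T)) = 0.35872611
d2 = d1 - sigma * sqrt(T) = -0.17867504
exp(-rT) = 0.96271294; exp(-qT) = 1.00000000
P = K * exp(-rT) * N(-d2) - S_0 * exp(-qT) * N(-d1)
N(-d1) = 0.35990000; N(-d2) = 0.57090357
P = 96.8000 * 0.96271294 * 0.57090357 - 97.8100 * 1.00000000 * 0.35990000 = 18.0010

Answer: Price = 18.0010


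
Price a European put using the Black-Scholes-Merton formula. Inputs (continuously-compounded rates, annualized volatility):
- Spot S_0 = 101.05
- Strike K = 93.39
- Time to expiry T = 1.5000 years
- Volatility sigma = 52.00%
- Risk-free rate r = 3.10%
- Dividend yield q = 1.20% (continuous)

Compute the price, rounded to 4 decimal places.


Answer: Price = 18.8062

Derivation:
d1 = (ln(S/K) + (r - q + 0.5*sigma^2) * T) / (sigma * sqrt(T)) = 0.48696354
d2 = d1 - sigma * sqrt(T) = -0.14990379
exp(-rT) = 0.95456456; exp(-qT) = 0.98216103
P = K * exp(-rT) * N(-d2) - S_0 * exp(-qT) * N(-d1)
N(-d1) = 0.31314208; N(-d2) = 0.55957974
P = 93.3900 * 0.95456456 * 0.55957974 - 101.0500 * 0.98216103 * 0.31314208 = 18.8062


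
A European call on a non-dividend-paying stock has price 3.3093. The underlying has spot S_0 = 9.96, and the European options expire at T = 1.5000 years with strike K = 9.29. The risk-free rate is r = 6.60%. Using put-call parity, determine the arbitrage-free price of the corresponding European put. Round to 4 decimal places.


Answer: Put price = 1.7636

Derivation:
Put-call parity: C - P = S_0 * exp(-qT) - K * exp(-rT).
S_0 * exp(-qT) = 9.9600 * 1.00000000 = 9.96000000
K * exp(-rT) = 9.2900 * 0.90574271 = 8.41434976
P = C - S*exp(-qT) + K*exp(-rT)
P = 3.3093 - 9.96000000 + 8.41434976 = 1.7636


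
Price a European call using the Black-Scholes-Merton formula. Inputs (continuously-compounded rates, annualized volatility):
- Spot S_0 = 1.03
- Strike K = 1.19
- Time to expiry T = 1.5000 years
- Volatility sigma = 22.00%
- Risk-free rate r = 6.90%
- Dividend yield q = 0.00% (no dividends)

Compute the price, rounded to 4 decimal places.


Answer: Price = 0.0925

Derivation:
d1 = (ln(S/K) + (r - q + 0.5*sigma^2) * T) / (sigma * sqrt(T)) = -0.01705181
d2 = d1 - sigma * sqrt(T) = -0.28649568
exp(-rT) = 0.90167602; exp(-qT) = 1.00000000
C = S_0 * exp(-qT) * N(d1) - K * exp(-rT) * N(d2)
N(d1) = 0.49319764; N(d2) = 0.38724925
C = 1.0300 * 1.00000000 * 0.49319764 - 1.1900 * 0.90167602 * 0.38724925 = 0.0925


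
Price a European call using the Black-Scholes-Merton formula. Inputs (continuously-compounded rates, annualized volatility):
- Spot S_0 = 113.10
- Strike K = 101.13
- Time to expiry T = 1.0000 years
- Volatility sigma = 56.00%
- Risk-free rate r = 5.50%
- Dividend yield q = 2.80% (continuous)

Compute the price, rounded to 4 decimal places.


d1 = (ln(S/K) + (r - q + 0.5*sigma^2) * T) / (sigma * sqrt(T)) = 0.52797422
d2 = d1 - sigma * sqrt(T) = -0.03202578
exp(-rT) = 0.94648515; exp(-qT) = 0.97238837
C = S_0 * exp(-qT) * N(d1) - K * exp(-rT) * N(d2)
N(d1) = 0.70124139; N(d2) = 0.48722575
C = 113.1000 * 0.97238837 * 0.70124139 - 101.1300 * 0.94648515 * 0.48722575 = 30.4842

Answer: Price = 30.4842


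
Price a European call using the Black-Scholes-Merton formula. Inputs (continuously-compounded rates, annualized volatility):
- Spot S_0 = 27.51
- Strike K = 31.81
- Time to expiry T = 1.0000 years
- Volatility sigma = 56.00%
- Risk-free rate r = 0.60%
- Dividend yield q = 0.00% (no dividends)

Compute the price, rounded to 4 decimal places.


Answer: Price = 4.6598

Derivation:
d1 = (ln(S/K) + (r - q + 0.5*sigma^2) * T) / (sigma * sqrt(T)) = 0.03137298
d2 = d1 - sigma * sqrt(T) = -0.52862702
exp(-rT) = 0.99401796; exp(-qT) = 1.00000000
C = S_0 * exp(-qT) * N(d1) - K * exp(-rT) * N(d2)
N(d1) = 0.51251396; N(d2) = 0.29853211
C = 27.5100 * 1.00000000 * 0.51251396 - 31.8100 * 0.99401796 * 0.29853211 = 4.6598


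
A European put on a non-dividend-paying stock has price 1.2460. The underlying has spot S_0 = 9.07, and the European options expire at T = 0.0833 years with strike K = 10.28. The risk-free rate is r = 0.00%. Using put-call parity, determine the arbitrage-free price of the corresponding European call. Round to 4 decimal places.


Put-call parity: C - P = S_0 * exp(-qT) - K * exp(-rT).
S_0 * exp(-qT) = 9.0700 * 1.00000000 = 9.07000000
K * exp(-rT) = 10.2800 * 1.00000000 = 10.28000000
C = P + S*exp(-qT) - K*exp(-rT)
C = 1.2460 + 9.07000000 - 10.28000000 = 0.0360

Answer: Call price = 0.0360


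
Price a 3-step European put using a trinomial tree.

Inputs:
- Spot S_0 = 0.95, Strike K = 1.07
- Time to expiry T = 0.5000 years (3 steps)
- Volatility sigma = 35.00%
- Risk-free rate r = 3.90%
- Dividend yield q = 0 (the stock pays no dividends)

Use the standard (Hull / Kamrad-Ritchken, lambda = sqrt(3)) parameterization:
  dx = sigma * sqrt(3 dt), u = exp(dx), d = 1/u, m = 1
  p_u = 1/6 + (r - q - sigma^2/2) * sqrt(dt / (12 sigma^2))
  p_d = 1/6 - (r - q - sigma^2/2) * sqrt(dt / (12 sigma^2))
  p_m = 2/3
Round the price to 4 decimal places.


dt = T/N = 0.166667; dx = sigma*sqrt(3*dt) = 0.247487
u = exp(dx) = 1.280803; d = 1/u = 0.780760
p_u = 0.159175, p_m = 0.666667, p_d = 0.174159
Discount per step: exp(-r*dt) = 0.993521
Stock lattice S(k, j) with j the centered position index:
  k=0: S(0,+0) = 0.9500
  k=1: S(1,-1) = 0.7417; S(1,+0) = 0.9500; S(1,+1) = 1.2168
  k=2: S(2,-2) = 0.5791; S(2,-1) = 0.7417; S(2,+0) = 0.9500; S(2,+1) = 1.2168; S(2,+2) = 1.5584
  k=3: S(3,-3) = 0.4521; S(3,-2) = 0.5791; S(3,-1) = 0.7417; S(3,+0) = 0.9500; S(3,+1) = 1.2168; S(3,+2) = 1.5584; S(3,+3) = 1.9960
Terminal payoffs V(N, j) = max(K - S_T, 0):
  V(3,-3) = 0.617856; V(3,-2) = 0.490893; V(3,-1) = 0.328278; V(3,+0) = 0.120000; V(3,+1) = 0.000000; V(3,+2) = 0.000000; V(3,+3) = 0.000000
Backward induction: V(k, j) = exp(-r*dt) * [p_u * V(k+1, j+1) + p_m * V(k+1, j) + p_d * V(k+1, j-1)]
  V(2,-2) = exp(-r*dt) * [p_u*0.328278 + p_m*0.490893 + p_d*0.617856] = 0.483965
  V(2,-1) = exp(-r*dt) * [p_u*0.120000 + p_m*0.328278 + p_d*0.490893] = 0.321351
  V(2,+0) = exp(-r*dt) * [p_u*0.000000 + p_m*0.120000 + p_d*0.328278] = 0.136284
  V(2,+1) = exp(-r*dt) * [p_u*0.000000 + p_m*0.000000 + p_d*0.120000] = 0.020764
  V(2,+2) = exp(-r*dt) * [p_u*0.000000 + p_m*0.000000 + p_d*0.000000] = 0.000000
  V(1,-1) = exp(-r*dt) * [p_u*0.136284 + p_m*0.321351 + p_d*0.483965] = 0.318139
  V(1,+0) = exp(-r*dt) * [p_u*0.020764 + p_m*0.136284 + p_d*0.321351] = 0.149154
  V(1,+1) = exp(-r*dt) * [p_u*0.000000 + p_m*0.020764 + p_d*0.136284] = 0.037334
  V(0,+0) = exp(-r*dt) * [p_u*0.037334 + p_m*0.149154 + p_d*0.318139] = 0.159744

Answer: Price = V(0,0) = 0.1597


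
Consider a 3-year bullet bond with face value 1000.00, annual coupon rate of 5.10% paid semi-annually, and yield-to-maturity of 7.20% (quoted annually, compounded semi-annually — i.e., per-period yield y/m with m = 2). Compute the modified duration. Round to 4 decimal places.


Answer: Modified duration = 2.7156

Derivation:
Coupon per period c = face * coupon_rate / m = 25.500000
Periods per year m = 2; per-period yield y/m = 0.036000
Number of cashflows N = 6
Cashflows (t years, CF_t, discount factor 1/(1+y/m)^(m*t), PV):
  t = 0.5000: CF_t = 25.500000, DF = 0.965251, PV = 24.613900
  t = 1.0000: CF_t = 25.500000, DF = 0.931709, PV = 23.758590
  t = 1.5000: CF_t = 25.500000, DF = 0.899333, PV = 22.933002
  t = 2.0000: CF_t = 25.500000, DF = 0.868082, PV = 22.136103
  t = 2.5000: CF_t = 25.500000, DF = 0.837917, PV = 21.366894
  t = 3.0000: CF_t = 1025.500000, DF = 0.808801, PV = 829.425021
Price P = sum_t PV_t = 944.233510
First compute Macaulay numerator sum_t t * PV_t:
  t * PV_t at t = 0.5000: 12.306950
  t * PV_t at t = 1.0000: 23.758590
  t * PV_t at t = 1.5000: 34.399503
  t * PV_t at t = 2.0000: 44.272205
  t * PV_t at t = 2.5000: 53.417236
  t * PV_t at t = 3.0000: 2488.275062
Macaulay duration D = 2656.429547 / 944.233510 = 2.813318
Modified duration = D / (1 + y/m) = 2.813318 / (1 + 0.036000) = 2.715558


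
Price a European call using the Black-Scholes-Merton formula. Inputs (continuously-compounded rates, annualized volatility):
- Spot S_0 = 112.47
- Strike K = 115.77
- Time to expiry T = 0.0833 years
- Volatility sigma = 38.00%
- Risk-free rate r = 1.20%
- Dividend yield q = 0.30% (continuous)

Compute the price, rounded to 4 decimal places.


Answer: Price = 3.5448

Derivation:
d1 = (ln(S/K) + (r - q + 0.5*sigma^2) * T) / (sigma * sqrt(T)) = -0.20200651
d2 = d1 - sigma * sqrt(T) = -0.31168112
exp(-rT) = 0.99900090; exp(-qT) = 0.99975013
C = S_0 * exp(-qT) * N(d1) - K * exp(-rT) * N(d2)
N(d1) = 0.41995582; N(d2) = 0.37764144
C = 112.4700 * 0.99975013 * 0.41995582 - 115.7700 * 0.99900090 * 0.37764144 = 3.5448


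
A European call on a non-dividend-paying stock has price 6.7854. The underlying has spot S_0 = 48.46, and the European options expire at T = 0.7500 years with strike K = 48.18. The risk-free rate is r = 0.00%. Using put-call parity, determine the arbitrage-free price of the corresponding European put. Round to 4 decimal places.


Answer: Put price = 6.5054

Derivation:
Put-call parity: C - P = S_0 * exp(-qT) - K * exp(-rT).
S_0 * exp(-qT) = 48.4600 * 1.00000000 = 48.46000000
K * exp(-rT) = 48.1800 * 1.00000000 = 48.18000000
P = C - S*exp(-qT) + K*exp(-rT)
P = 6.7854 - 48.46000000 + 48.18000000 = 6.5054


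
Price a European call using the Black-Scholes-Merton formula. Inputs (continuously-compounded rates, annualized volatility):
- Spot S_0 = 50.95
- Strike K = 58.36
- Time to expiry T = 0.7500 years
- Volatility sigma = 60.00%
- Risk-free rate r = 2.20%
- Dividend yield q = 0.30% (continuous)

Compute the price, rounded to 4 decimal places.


d1 = (ln(S/K) + (r - q + 0.5*sigma^2) * T) / (sigma * sqrt(T)) = 0.02591155
d2 = d1 - sigma * sqrt(T) = -0.49370369
exp(-rT) = 0.98363538; exp(-qT) = 0.99775253
C = S_0 * exp(-qT) * N(d1) - K * exp(-rT) * N(d2)
N(d1) = 0.51033606; N(d2) = 0.31075773
C = 50.9500 * 0.99775253 * 0.51033606 - 58.3600 * 0.98363538 * 0.31075773 = 8.1041

Answer: Price = 8.1041


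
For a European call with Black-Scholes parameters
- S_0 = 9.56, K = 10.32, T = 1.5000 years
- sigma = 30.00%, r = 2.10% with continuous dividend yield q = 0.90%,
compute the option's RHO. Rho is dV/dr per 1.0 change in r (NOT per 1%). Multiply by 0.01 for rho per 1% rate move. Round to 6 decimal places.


Answer: Rho = 5.487445

Derivation:
d1 = 0.0245056943; d2 = -0.3429177672
phi(d1) = 0.3988225102; exp(-qT) = 0.9865907163; exp(-rT) = 0.9689909565
N(d2) = 0.3658301625
Rho = K*T*exp(-rT)*N(d2) = 10.3200 * 1.5000 * 0.9689909565 * 0.3658301625 = 5.487445


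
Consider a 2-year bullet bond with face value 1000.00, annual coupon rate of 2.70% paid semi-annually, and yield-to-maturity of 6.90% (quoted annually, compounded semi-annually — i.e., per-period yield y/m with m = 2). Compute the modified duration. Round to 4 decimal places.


Coupon per period c = face * coupon_rate / m = 13.500000
Periods per year m = 2; per-period yield y/m = 0.034500
Number of cashflows N = 4
Cashflows (t years, CF_t, discount factor 1/(1+y/m)^(m*t), PV):
  t = 0.5000: CF_t = 13.500000, DF = 0.966651, PV = 13.049783
  t = 1.0000: CF_t = 13.500000, DF = 0.934413, PV = 12.614580
  t = 1.5000: CF_t = 13.500000, DF = 0.903251, PV = 12.193890
  t = 2.0000: CF_t = 1013.500000, DF = 0.873128, PV = 884.915441
Price P = sum_t PV_t = 922.773693
First compute Macaulay numerator sum_t t * PV_t:
  t * PV_t at t = 0.5000: 6.524891
  t * PV_t at t = 1.0000: 12.614580
  t * PV_t at t = 1.5000: 18.290835
  t * PV_t at t = 2.0000: 1769.830881
Macaulay duration D = 1807.261187 / 922.773693 = 1.958510
Modified duration = D / (1 + y/m) = 1.958510 / (1 + 0.034500) = 1.893194

Answer: Modified duration = 1.8932


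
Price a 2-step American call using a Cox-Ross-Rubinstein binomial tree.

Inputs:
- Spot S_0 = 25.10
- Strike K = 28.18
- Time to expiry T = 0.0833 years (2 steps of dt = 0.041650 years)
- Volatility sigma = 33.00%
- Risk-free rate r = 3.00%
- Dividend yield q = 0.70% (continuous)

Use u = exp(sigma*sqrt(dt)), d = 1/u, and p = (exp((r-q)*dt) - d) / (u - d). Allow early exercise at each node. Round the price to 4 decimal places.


dt = T/N = 0.041650
u = exp(sigma*sqrt(dt)) = 1.069667; d = 1/u = 0.934870
p = (exp((r-q)*dt) - d) / (u - d) = 0.490280
Discount per step: exp(-r*dt) = 0.998751
Stock lattice S(k, i) with i counting down-moves:
  k=0: S(0,0) = 25.1000
  k=1: S(1,0) = 26.8486; S(1,1) = 23.4652
  k=2: S(2,0) = 28.7191; S(2,1) = 25.1000; S(2,2) = 21.9370
Terminal payoffs V(N, i) = max(S_T - K, 0):
  V(2,0) = 0.539112; V(2,1) = 0.000000; V(2,2) = 0.000000
Backward induction: V(k, i) = exp(-r*dt) * [p * V(k+1, i) + (1-p) * V(k+1, i+1)]; then take max(V_cont, immediate exercise) for American.
  V(1,0) = exp(-r*dt) * [p*0.539112 + (1-p)*0.000000] = 0.263986; exercise = 0.000000; V(1,0) = max -> 0.263986
  V(1,1) = exp(-r*dt) * [p*0.000000 + (1-p)*0.000000] = 0.000000; exercise = 0.000000; V(1,1) = max -> 0.000000
  V(0,0) = exp(-r*dt) * [p*0.263986 + (1-p)*0.000000] = 0.129265; exercise = 0.000000; V(0,0) = max -> 0.129265

Answer: Price = V(0,0) = 0.1293


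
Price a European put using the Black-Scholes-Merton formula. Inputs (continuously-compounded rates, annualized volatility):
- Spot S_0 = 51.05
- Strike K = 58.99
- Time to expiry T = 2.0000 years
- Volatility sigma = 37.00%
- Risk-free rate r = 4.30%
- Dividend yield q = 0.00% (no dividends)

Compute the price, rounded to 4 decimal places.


Answer: Price = 12.4599

Derivation:
d1 = (ln(S/K) + (r - q + 0.5*sigma^2) * T) / (sigma * sqrt(T)) = 0.14971095
d2 = d1 - sigma * sqrt(T) = -0.37354806
exp(-rT) = 0.91759423; exp(-qT) = 1.00000000
P = K * exp(-rT) * N(-d2) - S_0 * exp(-qT) * N(-d1)
N(-d1) = 0.44049633; N(-d2) = 0.64562971
P = 58.9900 * 0.91759423 * 0.64562971 - 51.0500 * 1.00000000 * 0.44049633 = 12.4599


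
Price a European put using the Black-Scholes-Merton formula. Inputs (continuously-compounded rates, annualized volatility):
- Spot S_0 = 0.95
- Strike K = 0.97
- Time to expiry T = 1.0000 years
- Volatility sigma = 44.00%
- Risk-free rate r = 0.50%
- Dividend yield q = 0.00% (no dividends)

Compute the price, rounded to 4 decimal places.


Answer: Price = 0.1744

Derivation:
d1 = (ln(S/K) + (r - q + 0.5*sigma^2) * T) / (sigma * sqrt(T)) = 0.18401344
d2 = d1 - sigma * sqrt(T) = -0.25598656
exp(-rT) = 0.99501248; exp(-qT) = 1.00000000
P = K * exp(-rT) * N(-d2) - S_0 * exp(-qT) * N(-d1)
N(-d1) = 0.42700146; N(-d2) = 0.60101939
P = 0.9700 * 0.99501248 * 0.60101939 - 0.9500 * 1.00000000 * 0.42700146 = 0.1744


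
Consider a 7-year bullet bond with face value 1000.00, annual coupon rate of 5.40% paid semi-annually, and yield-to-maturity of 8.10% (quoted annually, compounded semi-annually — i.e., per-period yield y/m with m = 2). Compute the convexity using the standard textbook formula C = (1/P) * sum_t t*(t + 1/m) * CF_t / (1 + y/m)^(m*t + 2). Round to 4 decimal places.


Coupon per period c = face * coupon_rate / m = 27.000000
Periods per year m = 2; per-period yield y/m = 0.040500
Number of cashflows N = 14
Cashflows (t years, CF_t, discount factor 1/(1+y/m)^(m*t), PV):
  t = 0.5000: CF_t = 27.000000, DF = 0.961076, PV = 25.949063
  t = 1.0000: CF_t = 27.000000, DF = 0.923668, PV = 24.939032
  t = 1.5000: CF_t = 27.000000, DF = 0.887715, PV = 23.968315
  t = 2.0000: CF_t = 27.000000, DF = 0.853162, PV = 23.035382
  t = 2.5000: CF_t = 27.000000, DF = 0.819954, PV = 22.138763
  t = 3.0000: CF_t = 27.000000, DF = 0.788039, PV = 21.277042
  t = 3.5000: CF_t = 27.000000, DF = 0.757365, PV = 20.448863
  t = 4.0000: CF_t = 27.000000, DF = 0.727886, PV = 19.652920
  t = 4.5000: CF_t = 27.000000, DF = 0.699554, PV = 18.887958
  t = 5.0000: CF_t = 27.000000, DF = 0.672325, PV = 18.152771
  t = 5.5000: CF_t = 27.000000, DF = 0.646156, PV = 17.446199
  t = 6.0000: CF_t = 27.000000, DF = 0.621005, PV = 16.767131
  t = 6.5000: CF_t = 27.000000, DF = 0.596833, PV = 16.114494
  t = 7.0000: CF_t = 1027.000000, DF = 0.573602, PV = 589.089470
Price P = sum_t PV_t = 857.867404
Convexity numerator sum_t t*(t + 1/m) * CF_t / (1+y/m)^(m*t + 2):
  t = 0.5000: term = 11.984158
  t = 1.0000: term = 34.553074
  t = 1.5000: term = 66.416288
  t = 2.0000: term = 106.385211
  t = 2.5000: term = 153.366475
  t = 3.0000: term = 206.355661
  t = 3.5000: term = 264.431409
  t = 4.0000: term = 326.749870
  t = 4.5000: term = 392.539489
  t = 5.0000: term = 461.096094
  t = 5.5000: term = 531.778292
  t = 6.0000: term = 604.003128
  t = 6.5000: term = 677.242014
  t = 7.0000: term = 28566.457959
Convexity = (1/P) * sum = 32403.359121 / 857.867404 = 37.771990

Answer: Convexity = 37.7720


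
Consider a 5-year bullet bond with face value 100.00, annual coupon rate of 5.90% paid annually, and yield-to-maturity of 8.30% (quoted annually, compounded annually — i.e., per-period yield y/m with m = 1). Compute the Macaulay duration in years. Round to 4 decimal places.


Answer: Macaulay duration = 4.4424 years

Derivation:
Coupon per period c = face * coupon_rate / m = 5.900000
Periods per year m = 1; per-period yield y/m = 0.083000
Number of cashflows N = 5
Cashflows (t years, CF_t, discount factor 1/(1+y/m)^(m*t), PV):
  t = 1.0000: CF_t = 5.900000, DF = 0.923361, PV = 5.447830
  t = 2.0000: CF_t = 5.900000, DF = 0.852596, PV = 5.030314
  t = 3.0000: CF_t = 5.900000, DF = 0.787254, PV = 4.644796
  t = 4.0000: CF_t = 5.900000, DF = 0.726919, PV = 4.288824
  t = 5.0000: CF_t = 105.900000, DF = 0.671209, PV = 71.081024
Price P = sum_t PV_t = 90.492788
Macaulay numerator sum_t t * PV_t:
  t * PV_t at t = 1.0000: 5.447830
  t * PV_t at t = 2.0000: 10.060628
  t * PV_t at t = 3.0000: 13.934388
  t * PV_t at t = 4.0000: 17.155294
  t * PV_t at t = 5.0000: 355.405121
Macaulay duration D = (sum_t t * PV_t) / P = 402.003262 / 90.492788 = 4.442379


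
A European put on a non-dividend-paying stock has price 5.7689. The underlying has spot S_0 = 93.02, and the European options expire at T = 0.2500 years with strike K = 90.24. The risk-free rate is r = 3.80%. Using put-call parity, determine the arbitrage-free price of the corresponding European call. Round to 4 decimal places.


Put-call parity: C - P = S_0 * exp(-qT) - K * exp(-rT).
S_0 * exp(-qT) = 93.0200 * 1.00000000 = 93.02000000
K * exp(-rT) = 90.2400 * 0.99054498 = 89.38677922
C = P + S*exp(-qT) - K*exp(-rT)
C = 5.7689 + 93.02000000 - 89.38677922 = 9.4021

Answer: Call price = 9.4021


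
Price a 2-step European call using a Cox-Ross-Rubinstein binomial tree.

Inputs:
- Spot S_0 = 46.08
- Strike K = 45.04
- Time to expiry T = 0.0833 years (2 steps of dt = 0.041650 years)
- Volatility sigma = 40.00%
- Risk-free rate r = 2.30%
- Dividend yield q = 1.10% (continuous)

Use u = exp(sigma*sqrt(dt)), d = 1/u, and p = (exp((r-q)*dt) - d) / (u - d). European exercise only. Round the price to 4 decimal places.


dt = T/N = 0.041650
u = exp(sigma*sqrt(dt)) = 1.085058; d = 1/u = 0.921610
p = (exp((r-q)*dt) - d) / (u - d) = 0.482662
Discount per step: exp(-r*dt) = 0.999043
Stock lattice S(k, i) with i counting down-moves:
  k=0: S(0,0) = 46.0800
  k=1: S(1,0) = 49.9995; S(1,1) = 42.4678
  k=2: S(2,0) = 54.2523; S(2,1) = 46.0800; S(2,2) = 39.1387
Terminal payoffs V(N, i) = max(S_T - K, 0):
  V(2,0) = 9.212315; V(2,1) = 1.040000; V(2,2) = 0.000000
Backward induction: V(k, i) = exp(-r*dt) * [p * V(k+1, i) + (1-p) * V(k+1, i+1)].
  V(1,0) = exp(-r*dt) * [p*9.212315 + (1-p)*1.040000] = 4.979690
  V(1,1) = exp(-r*dt) * [p*1.040000 + (1-p)*0.000000] = 0.501487
  V(0,0) = exp(-r*dt) * [p*4.979690 + (1-p)*0.501487] = 2.660394

Answer: Price = V(0,0) = 2.6604


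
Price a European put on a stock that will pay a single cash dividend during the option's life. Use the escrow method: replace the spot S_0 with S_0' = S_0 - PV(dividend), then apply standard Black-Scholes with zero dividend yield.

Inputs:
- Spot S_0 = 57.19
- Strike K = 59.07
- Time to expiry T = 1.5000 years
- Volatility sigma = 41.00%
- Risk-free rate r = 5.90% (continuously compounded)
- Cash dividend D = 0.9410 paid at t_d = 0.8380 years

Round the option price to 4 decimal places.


Answer: Price = 9.8600

Derivation:
PV(D) = D * exp(-r * t_d) = 0.9410 * 0.95176036 = 0.89560650
S_0' = S_0 - PV(D) = 57.1900 - 0.89560650 = 56.29439350
d1 = (ln(S_0'/K) + (r + sigma^2/2)*T) / (sigma*sqrt(T)) = 0.33147126
d2 = d1 - sigma*sqrt(T) = -0.17067414
exp(-rT) = 0.91530311
N(-d1) = 0.37014427; N(-d2) = 0.56776000
P = K * exp(-rT) * N(-d2) - S_0' * N(-d1) = 59.0700 * 0.91530311 * 0.56776000 - 56.29439350 * 0.37014427 = 9.8600


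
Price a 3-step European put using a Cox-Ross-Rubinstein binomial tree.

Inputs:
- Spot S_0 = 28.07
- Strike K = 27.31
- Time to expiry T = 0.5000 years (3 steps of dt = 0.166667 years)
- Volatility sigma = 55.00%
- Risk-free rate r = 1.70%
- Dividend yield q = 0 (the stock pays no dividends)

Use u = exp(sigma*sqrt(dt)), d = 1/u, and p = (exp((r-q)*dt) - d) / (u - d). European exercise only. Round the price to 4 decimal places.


dt = T/N = 0.166667
u = exp(sigma*sqrt(dt)) = 1.251742; d = 1/u = 0.798886
p = (exp((r-q)*dt) - d) / (u - d) = 0.450366
Discount per step: exp(-r*dt) = 0.997171
Stock lattice S(k, i) with i counting down-moves:
  k=0: S(0,0) = 28.0700
  k=1: S(1,0) = 35.1364; S(1,1) = 22.4247
  k=2: S(2,0) = 43.9817; S(2,1) = 28.0700; S(2,2) = 17.9148
  k=3: S(3,0) = 55.0538; S(3,1) = 35.1364; S(3,2) = 22.4247; S(3,3) = 14.3119
Terminal payoffs V(N, i) = max(K - S_T, 0):
  V(3,0) = 0.000000; V(3,1) = 0.000000; V(3,2) = 4.885260; V(3,3) = 12.998095
Backward induction: V(k, i) = exp(-r*dt) * [p * V(k+1, i) + (1-p) * V(k+1, i+1)].
  V(2,0) = exp(-r*dt) * [p*0.000000 + (1-p)*0.000000] = 0.000000
  V(2,1) = exp(-r*dt) * [p*0.000000 + (1-p)*4.885260] = 2.677508
  V(2,2) = exp(-r*dt) * [p*4.885260 + (1-p)*12.998095] = 9.317912
  V(1,0) = exp(-r*dt) * [p*0.000000 + (1-p)*2.677508] = 1.467486
  V(1,1) = exp(-r*dt) * [p*2.677508 + (1-p)*9.317912] = 6.309398
  V(0,0) = exp(-r*dt) * [p*1.467486 + (1-p)*6.309398] = 4.117084

Answer: Price = V(0,0) = 4.1171


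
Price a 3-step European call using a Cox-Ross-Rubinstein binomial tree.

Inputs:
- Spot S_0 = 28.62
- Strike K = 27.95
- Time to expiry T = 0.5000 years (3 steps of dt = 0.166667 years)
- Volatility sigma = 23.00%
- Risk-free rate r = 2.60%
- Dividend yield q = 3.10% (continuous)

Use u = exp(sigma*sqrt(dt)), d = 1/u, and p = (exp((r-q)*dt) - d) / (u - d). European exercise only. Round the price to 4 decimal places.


dt = T/N = 0.166667
u = exp(sigma*sqrt(dt)) = 1.098447; d = 1/u = 0.910376
p = (exp((r-q)*dt) - d) / (u - d) = 0.472114
Discount per step: exp(-r*dt) = 0.995676
Stock lattice S(k, i) with i counting down-moves:
  k=0: S(0,0) = 28.6200
  k=1: S(1,0) = 31.4375; S(1,1) = 26.0550
  k=2: S(2,0) = 34.5325; S(2,1) = 28.6200; S(2,2) = 23.7198
  k=3: S(3,0) = 37.9321; S(3,1) = 31.4375; S(3,2) = 26.0550; S(3,3) = 21.5940
Terminal payoffs V(N, i) = max(S_T - K, 0):
  V(3,0) = 9.982076; V(3,1) = 3.487545; V(3,2) = 0.000000; V(3,3) = 0.000000
Backward induction: V(k, i) = exp(-r*dt) * [p * V(k+1, i) + (1-p) * V(k+1, i+1)].
  V(2,0) = exp(-r*dt) * [p*9.982076 + (1-p)*3.487545] = 6.525365
  V(2,1) = exp(-r*dt) * [p*3.487545 + (1-p)*0.000000] = 1.639399
  V(2,2) = exp(-r*dt) * [p*0.000000 + (1-p)*0.000000] = 0.000000
  V(1,0) = exp(-r*dt) * [p*6.525365 + (1-p)*1.639399] = 3.929068
  V(1,1) = exp(-r*dt) * [p*1.639399 + (1-p)*0.000000] = 0.770636
  V(0,0) = exp(-r*dt) * [p*3.929068 + (1-p)*0.770636] = 2.251996

Answer: Price = V(0,0) = 2.2520


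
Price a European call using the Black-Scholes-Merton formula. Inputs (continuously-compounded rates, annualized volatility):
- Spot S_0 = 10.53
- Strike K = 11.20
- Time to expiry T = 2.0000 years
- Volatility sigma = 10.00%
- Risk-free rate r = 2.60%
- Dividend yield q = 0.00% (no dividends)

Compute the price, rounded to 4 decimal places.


d1 = (ln(S/K) + (r - q + 0.5*sigma^2) * T) / (sigma * sqrt(T)) = 0.00222419
d2 = d1 - sigma * sqrt(T) = -0.13919717
exp(-rT) = 0.94932887; exp(-qT) = 1.00000000
C = S_0 * exp(-qT) * N(d1) - K * exp(-rT) * N(d2)
N(d1) = 0.50088732; N(d2) = 0.44464717
C = 10.5300 * 1.00000000 * 0.50088732 - 11.2000 * 0.94932887 * 0.44464717 = 0.5466

Answer: Price = 0.5466


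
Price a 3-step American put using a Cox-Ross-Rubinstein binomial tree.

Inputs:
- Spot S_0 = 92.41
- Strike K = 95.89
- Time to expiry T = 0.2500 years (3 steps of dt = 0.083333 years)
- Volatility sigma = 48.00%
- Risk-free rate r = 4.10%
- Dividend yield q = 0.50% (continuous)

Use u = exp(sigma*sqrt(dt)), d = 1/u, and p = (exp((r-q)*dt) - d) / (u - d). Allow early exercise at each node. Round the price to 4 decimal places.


dt = T/N = 0.083333
u = exp(sigma*sqrt(dt)) = 1.148623; d = 1/u = 0.870607
p = (exp((r-q)*dt) - d) / (u - d) = 0.476221
Discount per step: exp(-r*dt) = 0.996589
Stock lattice S(k, i) with i counting down-moves:
  k=0: S(0,0) = 92.4100
  k=1: S(1,0) = 106.1443; S(1,1) = 80.4528
  k=2: S(2,0) = 121.9198; S(2,1) = 92.4100; S(2,2) = 70.0428
  k=3: S(3,0) = 140.0399; S(3,1) = 106.1443; S(3,2) = 80.4528; S(3,3) = 60.9798
Terminal payoffs V(N, i) = max(K - S_T, 0):
  V(3,0) = 0.000000; V(3,1) = 0.000000; V(3,2) = 15.437163; V(3,3) = 34.910179
Backward induction: V(k, i) = exp(-r*dt) * [p * V(k+1, i) + (1-p) * V(k+1, i+1)]; then take max(V_cont, immediate exercise) for American.
  V(2,0) = exp(-r*dt) * [p*0.000000 + (1-p)*0.000000] = 0.000000; exercise = 0.000000; V(2,0) = max -> 0.000000
  V(2,1) = exp(-r*dt) * [p*0.000000 + (1-p)*15.437163] = 8.058079; exercise = 3.480000; V(2,1) = max -> 8.058079
  V(2,2) = exp(-r*dt) * [p*15.437163 + (1-p)*34.910179] = 25.549272; exercise = 25.847159; V(2,2) = max -> 25.847159
  V(1,0) = exp(-r*dt) * [p*0.000000 + (1-p)*8.058079] = 4.206255; exercise = 0.000000; V(1,0) = max -> 4.206255
  V(1,1) = exp(-r*dt) * [p*8.058079 + (1-p)*25.847159] = 17.316356; exercise = 15.437163; V(1,1) = max -> 17.316356
  V(0,0) = exp(-r*dt) * [p*4.206255 + (1-p)*17.316356] = 11.035278; exercise = 3.480000; V(0,0) = max -> 11.035278

Answer: Price = V(0,0) = 11.0353
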